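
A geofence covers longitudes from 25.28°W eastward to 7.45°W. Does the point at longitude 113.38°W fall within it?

No

Band width going east from -25.28° to -7.45°: ((-7.45 − -25.28) mod 360) = 17.83°.
Offset of -113.38° east of the west edge: ((-113.38 − -25.28) mod 360) = 271.90°.
271.90° > 17.83° ⇒ outside.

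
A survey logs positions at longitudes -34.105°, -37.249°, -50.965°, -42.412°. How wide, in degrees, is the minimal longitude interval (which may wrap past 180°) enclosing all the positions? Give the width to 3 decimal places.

Sort the longitudes: -50.965°, -42.412°, -37.249°, -34.105°.
Eastward gaps between consecutive values (wrapping around): 8.553°, 5.163°, 3.144°, 343.140°.
Largest gap = 343.140° ⇒ minimal covering band is its complement: 360° − 343.140° = 16.860°.
Band runs from -50.965° eastward to -34.105°.

16.860°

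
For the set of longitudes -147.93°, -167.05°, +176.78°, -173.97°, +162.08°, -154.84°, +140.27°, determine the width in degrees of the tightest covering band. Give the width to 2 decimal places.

Sort the longitudes: -173.97°, -167.05°, -154.84°, -147.93°, +140.27°, +162.08°, +176.78°.
Eastward gaps between consecutive values (wrapping around): 6.92°, 12.21°, 6.91°, 288.20°, 21.81°, 14.70°, 9.25°.
Largest gap = 288.20° ⇒ minimal covering band is its complement: 360° − 288.20° = 71.80°.
Band runs from +140.27° eastward to -147.93°, crossing the antimeridian.

71.80°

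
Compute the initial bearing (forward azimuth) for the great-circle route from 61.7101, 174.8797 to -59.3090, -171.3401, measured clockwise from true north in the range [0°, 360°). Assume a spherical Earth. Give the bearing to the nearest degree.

Δλ = -171.3401 − 174.8797 = -346.2198°; wrapped into (−180°, 180°]: 13.7802°.
θ = atan2( sin Δλ · cos φ₂ , cos φ₁ · sin φ₂ − sin φ₁ · cos φ₂ · cos Δλ )
  = atan2(0.12158, -0.84406) = 171.804° → normalised to [0°, 360°): 171.804°.

172°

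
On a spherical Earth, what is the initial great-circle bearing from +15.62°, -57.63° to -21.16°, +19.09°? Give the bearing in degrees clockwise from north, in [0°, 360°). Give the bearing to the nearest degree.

114°

Δλ = 19.09 − -57.63 = 76.72°.
θ = atan2( sin Δλ · cos φ₂ , cos φ₁ · sin φ₂ − sin φ₁ · cos φ₂ · cos Δλ )
  = atan2(0.90764, -0.40532) = 114.064° → normalised to [0°, 360°): 114.064°.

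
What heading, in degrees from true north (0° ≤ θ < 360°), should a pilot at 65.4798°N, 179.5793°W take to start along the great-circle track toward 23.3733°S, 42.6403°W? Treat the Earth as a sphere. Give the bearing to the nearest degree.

Δλ = -42.6403 − -179.5793 = 136.9390°.
θ = atan2( sin Δλ · cos φ₂ , cos φ₁ · sin φ₂ − sin φ₁ · cos φ₂ · cos Δλ )
  = atan2(0.62675, 0.44554) = 54.592° → normalised to [0°, 360°): 54.592°.

55°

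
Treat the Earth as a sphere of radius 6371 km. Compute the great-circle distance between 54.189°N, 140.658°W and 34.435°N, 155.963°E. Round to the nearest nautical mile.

2856 nmi

Δλ = 155.963 − -140.658 = 296.621°; wrapped into (−180°, 180°]: -63.379°.
Δφ = 34.435 − 54.189 = -19.754°.
a = sin²(Δφ/2) + cos φ₁ · cos φ₂ · sin²(Δλ/2) = 0.162596.
c = 2·atan2(√a, √(1−a)) = 0.83009 rad → d = 6371·c ≈ 5288.51 km ≈ 2855.57 nmi.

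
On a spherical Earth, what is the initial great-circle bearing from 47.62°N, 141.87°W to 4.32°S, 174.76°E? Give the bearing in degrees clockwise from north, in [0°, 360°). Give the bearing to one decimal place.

229.4°

Δλ = 174.76 − -141.87 = 316.63°; wrapped into (−180°, 180°]: -43.37°.
θ = atan2( sin Δλ · cos φ₂ , cos φ₁ · sin φ₂ − sin φ₁ · cos φ₂ · cos Δλ )
  = atan2(-0.68476, -0.58623) = -130.567° → normalised to [0°, 360°): 229.433°.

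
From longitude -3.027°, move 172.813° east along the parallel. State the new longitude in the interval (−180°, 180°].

+169.786°

Start at -3.027°; shift +172.813° → +169.786°.
+169.786° already lies in (−180°, 180°].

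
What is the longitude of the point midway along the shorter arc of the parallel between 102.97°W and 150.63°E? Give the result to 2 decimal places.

Signed shortest Δλ from -102.97° to +150.63° is -106.40°.
Midpoint longitude = -102.97° + (-106.40°)/2 = -102.97° − 53.20° = -156.17°.
(The naïve average (-102.97 + +150.63)/2 = 23.83° is on the wrong side of the globe.)

156.17°W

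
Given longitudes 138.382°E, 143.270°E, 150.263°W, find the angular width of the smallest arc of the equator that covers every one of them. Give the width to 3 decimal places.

Sort the longitudes: -150.263°, +138.382°, +143.270°.
Eastward gaps between consecutive values (wrapping around): 288.645°, 4.888°, 66.467°.
Largest gap = 288.645° ⇒ minimal covering band is its complement: 360° − 288.645° = 71.355°.
Band runs from +138.382° eastward to -150.263°, crossing the antimeridian.

71.355°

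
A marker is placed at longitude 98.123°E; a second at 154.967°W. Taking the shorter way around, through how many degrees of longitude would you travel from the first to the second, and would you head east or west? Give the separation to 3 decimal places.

106.910° east

Raw difference: -154.967 − 98.123 = -253.09°.
Normalise into (−180°, 180°]: -253.09° + 360° = 106.91°.
Positive ⇒ the second point lies to the east; separation 106.910°.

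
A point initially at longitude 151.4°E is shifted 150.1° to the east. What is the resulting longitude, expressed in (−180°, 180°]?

Start at +151.4°; shift +150.1° → +301.5°.
+301.5° lies outside (−180°, 180°]; subtract 360° → -58.5°.

58.5°W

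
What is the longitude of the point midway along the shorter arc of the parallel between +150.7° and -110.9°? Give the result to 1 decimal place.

Signed shortest Δλ from +150.7° to -110.9° is +98.4°.
Midpoint longitude = +150.7° + (+98.4°)/2 = +150.7° + 49.2° = +199.9°.
Normalise into (−180°, 180°]: -160.1°.
(The naïve average (+150.7 + -110.9)/2 = 19.9° is on the wrong side of the globe.)

-160.1°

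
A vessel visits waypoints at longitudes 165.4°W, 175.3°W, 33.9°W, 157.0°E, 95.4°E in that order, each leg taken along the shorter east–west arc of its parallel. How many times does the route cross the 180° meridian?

Leg 1: -165.4° → -175.3°, shortest Δλ = -9.9° (west) — does not cross 180°.
Leg 2: -175.3° → -33.9°, shortest Δλ = 141.4° (east) — does not cross 180°.
Leg 3: -33.9° → +157.0°, shortest Δλ = -169.1° (west) — crosses 180°.
Leg 4: +157.0° → +95.4°, shortest Δλ = -61.6° (west) — does not cross 180°.
Total crossings: 1.

1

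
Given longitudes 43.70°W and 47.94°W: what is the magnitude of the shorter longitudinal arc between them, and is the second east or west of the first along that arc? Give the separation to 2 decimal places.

Raw difference: -47.94 − -43.70 = -4.24°.
Normalise into (−180°, 180°]: -4.24° stays -4.24°.
Negative ⇒ the second point lies to the west; separation 4.24°.

4.24° west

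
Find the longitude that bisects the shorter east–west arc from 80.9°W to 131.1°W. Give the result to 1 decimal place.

106.0°W

Signed shortest Δλ from -80.9° to -131.1° is -50.2°.
Midpoint longitude = -80.9° + (-50.2°)/2 = -80.9° − 25.1° = -106.0°.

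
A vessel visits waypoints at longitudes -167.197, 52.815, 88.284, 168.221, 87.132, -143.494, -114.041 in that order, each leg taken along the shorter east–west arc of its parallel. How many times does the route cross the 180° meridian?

Leg 1: -167.197° → +52.815°, shortest Δλ = -139.988° (west) — crosses 180°.
Leg 2: +52.815° → +88.284°, shortest Δλ = 35.469° (east) — does not cross 180°.
Leg 3: +88.284° → +168.221°, shortest Δλ = 79.937° (east) — does not cross 180°.
Leg 4: +168.221° → +87.132°, shortest Δλ = -81.089° (west) — does not cross 180°.
Leg 5: +87.132° → -143.494°, shortest Δλ = 129.374° (east) — crosses 180°.
Leg 6: -143.494° → -114.041°, shortest Δλ = 29.453° (east) — does not cross 180°.
Total crossings: 2.

2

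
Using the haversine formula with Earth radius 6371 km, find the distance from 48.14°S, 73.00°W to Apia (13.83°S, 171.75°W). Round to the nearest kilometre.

Δλ = -171.75 − -73.00 = -98.75°.
Δφ = -13.83 − -48.14 = 34.31°.
a = sin²(Δφ/2) + cos φ₁ · cos φ₂ · sin²(Δλ/2) = 0.460269.
c = 2·atan2(√a, √(1−a)) = 1.49125 rad → d = 6371·c ≈ 9500.76 km.

9501 km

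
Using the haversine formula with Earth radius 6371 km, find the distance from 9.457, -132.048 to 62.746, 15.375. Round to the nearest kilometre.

Δλ = 15.375 − -132.048 = 147.423°.
Δφ = 62.746 − 9.457 = 53.289°.
a = sin²(Δφ/2) + cos φ₁ · cos φ₂ · sin²(Δλ/2) = 0.617288.
c = 2·atan2(√a, √(1−a)) = 1.80758 rad → d = 6371·c ≈ 11516.09 km.

11516 km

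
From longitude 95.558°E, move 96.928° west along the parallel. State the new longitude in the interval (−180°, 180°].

Start at +95.558°; shift −96.928° → -1.370°.
-1.370° already lies in (−180°, 180°].

1.370°W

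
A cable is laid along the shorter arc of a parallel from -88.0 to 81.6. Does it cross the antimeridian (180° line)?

Signed shortest Δλ = ((81.6 − -88.0 + 180) mod 360) − 180 = 169.6°.
Going east by 169.6° from -88.0° reaches +81.6° without touching 180°.

No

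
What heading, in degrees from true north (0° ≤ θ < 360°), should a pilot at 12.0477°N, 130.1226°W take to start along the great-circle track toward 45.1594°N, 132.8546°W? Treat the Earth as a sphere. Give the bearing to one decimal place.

356.5°

Δλ = -132.8546 − -130.1226 = -2.7320°.
θ = atan2( sin Δλ · cos φ₂ , cos φ₁ · sin φ₂ − sin φ₁ · cos φ₂ · cos Δλ )
  = atan2(-0.03361, 0.54644) = -3.520° → normalised to [0°, 360°): 356.480°.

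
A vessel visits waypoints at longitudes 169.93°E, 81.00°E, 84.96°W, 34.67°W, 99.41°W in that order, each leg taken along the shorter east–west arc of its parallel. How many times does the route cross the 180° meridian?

0

Leg 1: +169.93° → +81.00°, shortest Δλ = -88.93° (west) — does not cross 180°.
Leg 2: +81.00° → -84.96°, shortest Δλ = -165.96° (west) — does not cross 180°.
Leg 3: -84.96° → -34.67°, shortest Δλ = 50.29° (east) — does not cross 180°.
Leg 4: -34.67° → -99.41°, shortest Δλ = -64.74° (west) — does not cross 180°.
Total crossings: 0.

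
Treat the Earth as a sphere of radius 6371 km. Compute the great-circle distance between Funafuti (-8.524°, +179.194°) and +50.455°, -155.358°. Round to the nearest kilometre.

7003 km

Δλ = -155.358 − 179.194 = -334.552°; wrapped into (−180°, 180°]: 25.448°.
Δφ = 50.455 − -8.524 = 58.979°.
a = sin²(Δφ/2) + cos φ₁ · cos φ₂ · sin²(Δλ/2) = 0.272870.
c = 2·atan2(√a, √(1−a)) = 1.09925 rad → d = 6371·c ≈ 7003.35 km.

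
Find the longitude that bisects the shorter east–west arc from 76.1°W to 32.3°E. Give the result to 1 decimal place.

21.9°W

Signed shortest Δλ from -76.1° to +32.3° is +108.4°.
Midpoint longitude = -76.1° + (+108.4°)/2 = -76.1° + 54.2° = -21.9°.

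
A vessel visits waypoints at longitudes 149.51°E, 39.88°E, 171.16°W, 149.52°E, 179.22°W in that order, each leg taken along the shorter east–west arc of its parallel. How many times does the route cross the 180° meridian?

Leg 1: +149.51° → +39.88°, shortest Δλ = -109.63° (west) — does not cross 180°.
Leg 2: +39.88° → -171.16°, shortest Δλ = 148.96° (east) — crosses 180°.
Leg 3: -171.16° → +149.52°, shortest Δλ = -39.32° (west) — crosses 180°.
Leg 4: +149.52° → -179.22°, shortest Δλ = 31.26° (east) — crosses 180°.
Total crossings: 3.

3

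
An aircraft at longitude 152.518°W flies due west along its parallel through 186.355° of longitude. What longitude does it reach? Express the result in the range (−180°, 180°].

21.127°E

Start at -152.518°; shift −186.355° → -338.873°.
-338.873° lies outside (−180°, 180°]; add 360° → +21.127°.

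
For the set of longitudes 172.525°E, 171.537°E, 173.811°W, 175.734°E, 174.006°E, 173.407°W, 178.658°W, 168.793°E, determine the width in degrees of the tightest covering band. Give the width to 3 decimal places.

17.800°

Sort the longitudes: -178.658°, -173.811°, -173.407°, +168.793°, +171.537°, +172.525°, +174.006°, +175.734°.
Eastward gaps between consecutive values (wrapping around): 4.847°, 0.404°, 342.200°, 2.744°, 0.988°, 1.481°, 1.728°, 5.608°.
Largest gap = 342.200° ⇒ minimal covering band is its complement: 360° − 342.200° = 17.800°.
Band runs from +168.793° eastward to -173.407°, crossing the antimeridian.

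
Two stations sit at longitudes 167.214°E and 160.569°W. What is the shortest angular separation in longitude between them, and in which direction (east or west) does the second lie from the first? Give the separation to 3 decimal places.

32.217° east

Raw difference: -160.569 − 167.214 = -327.783°.
Normalise into (−180°, 180°]: -327.783° + 360° = 32.217°.
Positive ⇒ the second point lies to the east; separation 32.217°.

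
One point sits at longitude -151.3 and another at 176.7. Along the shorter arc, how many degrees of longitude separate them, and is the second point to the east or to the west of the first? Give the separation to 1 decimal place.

Raw difference: 176.7 − -151.3 = 328.0°.
Normalise into (−180°, 180°]: 328.0° − 360° = -32.0°.
Negative ⇒ the second point lies to the west; separation 32.0°.

32.0° west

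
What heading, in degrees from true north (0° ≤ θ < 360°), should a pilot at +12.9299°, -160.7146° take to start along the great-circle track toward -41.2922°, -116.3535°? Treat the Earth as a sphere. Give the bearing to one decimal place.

Δλ = -116.3535 − -160.7146 = 44.3611°.
θ = atan2( sin Δλ · cos φ₂ , cos φ₁ · sin φ₂ − sin φ₁ · cos φ₂ · cos Δλ )
  = atan2(0.52533, -0.76337) = 145.465° → normalised to [0°, 360°): 145.465°.

145.5°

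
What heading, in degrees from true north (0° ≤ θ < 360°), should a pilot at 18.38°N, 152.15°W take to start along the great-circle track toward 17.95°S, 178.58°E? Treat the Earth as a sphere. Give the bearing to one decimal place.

Δλ = 178.58 − -152.15 = 330.73°; wrapped into (−180°, 180°]: -29.27°.
θ = atan2( sin Δλ · cos φ₂ , cos φ₁ · sin φ₂ − sin φ₁ · cos φ₂ · cos Δλ )
  = atan2(-0.46513, -0.55414) = -139.991° → normalised to [0°, 360°): 220.009°.

220.0°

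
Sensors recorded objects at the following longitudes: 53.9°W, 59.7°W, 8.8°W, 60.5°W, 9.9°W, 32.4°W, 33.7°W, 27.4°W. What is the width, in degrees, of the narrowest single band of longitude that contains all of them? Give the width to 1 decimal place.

51.7°

Sort the longitudes: -60.5°, -59.7°, -53.9°, -33.7°, -32.4°, -27.4°, -9.9°, -8.8°.
Eastward gaps between consecutive values (wrapping around): 0.8°, 5.8°, 20.2°, 1.3°, 5.0°, 17.5°, 1.1°, 308.3°.
Largest gap = 308.3° ⇒ minimal covering band is its complement: 360° − 308.3° = 51.7°.
Band runs from -60.5° eastward to -8.8°.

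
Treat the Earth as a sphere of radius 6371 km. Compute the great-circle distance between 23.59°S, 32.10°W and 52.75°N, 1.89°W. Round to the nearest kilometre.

Δλ = -1.89 − -32.10 = 30.21°.
Δφ = 52.75 − -23.59 = 76.34°.
a = sin²(Δφ/2) + cos φ₁ · cos φ₂ · sin²(Δλ/2) = 0.419589.
c = 2·atan2(√a, √(1−a)) = 1.40927 rad → d = 6371·c ≈ 8978.47 km.

8978 km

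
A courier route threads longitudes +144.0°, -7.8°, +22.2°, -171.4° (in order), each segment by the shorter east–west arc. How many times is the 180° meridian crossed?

Leg 1: +144.0° → -7.8°, shortest Δλ = -151.8° (west) — does not cross 180°.
Leg 2: -7.8° → +22.2°, shortest Δλ = 30.0° (east) — does not cross 180°.
Leg 3: +22.2° → -171.4°, shortest Δλ = 166.4° (east) — crosses 180°.
Total crossings: 1.

1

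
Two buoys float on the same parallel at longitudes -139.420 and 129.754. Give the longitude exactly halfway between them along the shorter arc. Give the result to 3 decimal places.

Signed shortest Δλ from -139.420° to +129.754° is -90.826°.
Midpoint longitude = -139.420° + (-90.826°)/2 = -139.420° − 45.413° = -184.833°.
Normalise into (−180°, 180°]: +175.167°.
(The naïve average (-139.420 + +129.754)/2 = -4.833° is on the wrong side of the globe.)

+175.167°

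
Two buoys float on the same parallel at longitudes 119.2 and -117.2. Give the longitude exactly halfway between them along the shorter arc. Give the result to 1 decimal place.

Signed shortest Δλ from +119.2° to -117.2° is +123.6°.
Midpoint longitude = +119.2° + (+123.6°)/2 = +119.2° + 61.8° = +181.0°.
Normalise into (−180°, 180°]: -179.0°.
(The naïve average (+119.2 + -117.2)/2 = 1.0° is on the wrong side of the globe.)

-179.0°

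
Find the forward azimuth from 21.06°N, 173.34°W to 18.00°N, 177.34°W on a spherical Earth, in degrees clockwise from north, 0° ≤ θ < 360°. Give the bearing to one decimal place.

231.6°

Δλ = -177.34 − -173.34 = -4.00°.
θ = atan2( sin Δλ · cos φ₂ , cos φ₁ · sin φ₂ − sin φ₁ · cos φ₂ · cos Δλ )
  = atan2(-0.06634, -0.05255) = -128.382° → normalised to [0°, 360°): 231.618°.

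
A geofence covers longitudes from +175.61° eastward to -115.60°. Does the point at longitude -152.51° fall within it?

Yes

Band width going east from +175.61° to -115.60°: ((-115.60 − 175.61) mod 360) = 68.79°.
Offset of -152.51° east of the west edge: ((-152.51 − 175.61) mod 360) = 31.88°.
31.88° ≤ 68.79° ⇒ inside.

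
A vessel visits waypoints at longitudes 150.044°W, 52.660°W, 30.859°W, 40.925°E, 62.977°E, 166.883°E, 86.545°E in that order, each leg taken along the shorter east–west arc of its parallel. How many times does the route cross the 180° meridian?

Leg 1: -150.044° → -52.660°, shortest Δλ = 97.384° (east) — does not cross 180°.
Leg 2: -52.660° → -30.859°, shortest Δλ = 21.801° (east) — does not cross 180°.
Leg 3: -30.859° → +40.925°, shortest Δλ = 71.784° (east) — does not cross 180°.
Leg 4: +40.925° → +62.977°, shortest Δλ = 22.052° (east) — does not cross 180°.
Leg 5: +62.977° → +166.883°, shortest Δλ = 103.906° (east) — does not cross 180°.
Leg 6: +166.883° → +86.545°, shortest Δλ = -80.338° (west) — does not cross 180°.
Total crossings: 0.

0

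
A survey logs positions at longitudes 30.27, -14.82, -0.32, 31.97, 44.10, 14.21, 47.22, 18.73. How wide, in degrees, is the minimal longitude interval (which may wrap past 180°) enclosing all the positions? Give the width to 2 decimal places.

62.04°

Sort the longitudes: -14.82°, -0.32°, +14.21°, +18.73°, +30.27°, +31.97°, +44.10°, +47.22°.
Eastward gaps between consecutive values (wrapping around): 14.50°, 14.53°, 4.52°, 11.54°, 1.70°, 12.13°, 3.12°, 297.96°.
Largest gap = 297.96° ⇒ minimal covering band is its complement: 360° − 297.96° = 62.04°.
Band runs from -14.82° eastward to +47.22°.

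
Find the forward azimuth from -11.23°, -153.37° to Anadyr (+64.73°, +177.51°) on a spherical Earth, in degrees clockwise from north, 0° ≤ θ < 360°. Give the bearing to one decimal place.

347.8°

Δλ = 177.51 − -153.37 = 330.88°; wrapped into (−180°, 180°]: -29.12°.
θ = atan2( sin Δλ · cos φ₂ , cos φ₁ · sin φ₂ − sin φ₁ · cos φ₂ · cos Δλ )
  = atan2(-0.20774, 0.95962) = -12.215° → normalised to [0°, 360°): 347.785°.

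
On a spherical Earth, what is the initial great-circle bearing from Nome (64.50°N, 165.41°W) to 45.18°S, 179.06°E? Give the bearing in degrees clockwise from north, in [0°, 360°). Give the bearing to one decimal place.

191.6°

Δλ = 179.06 − -165.41 = 344.47°; wrapped into (−180°, 180°]: -15.53°.
θ = atan2( sin Δλ · cos φ₂ , cos φ₁ · sin φ₂ − sin φ₁ · cos φ₂ · cos Δλ )
  = atan2(-0.18873, -0.91836) = -168.387° → normalised to [0°, 360°): 191.613°.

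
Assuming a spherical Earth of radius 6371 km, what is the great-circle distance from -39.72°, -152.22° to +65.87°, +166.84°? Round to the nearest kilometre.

Δλ = 166.84 − -152.22 = 319.06°; wrapped into (−180°, 180°]: -40.94°.
Δφ = 65.87 − -39.72 = 105.59°.
a = sin²(Δφ/2) + cos φ₁ · cos φ₂ · sin²(Δλ/2) = 0.672833.
c = 2·atan2(√a, √(1−a)) = 1.92375 rad → d = 6371·c ≈ 12256.18 km.

12256 km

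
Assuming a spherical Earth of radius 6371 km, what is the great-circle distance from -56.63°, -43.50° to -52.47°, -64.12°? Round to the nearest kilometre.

1402 km

Δλ = -64.12 − -43.50 = -20.62°.
Δφ = -52.47 − -56.63 = 4.16°.
a = sin²(Δφ/2) + cos φ₁ · cos φ₂ · sin²(Δλ/2) = 0.012050.
c = 2·atan2(√a, √(1−a)) = 0.21999 rad → d = 6371·c ≈ 1401.56 km.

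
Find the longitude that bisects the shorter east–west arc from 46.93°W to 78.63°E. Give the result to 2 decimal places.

15.85°E

Signed shortest Δλ from -46.93° to +78.63° is +125.56°.
Midpoint longitude = -46.93° + (+125.56°)/2 = -46.93° + 62.78° = +15.85°.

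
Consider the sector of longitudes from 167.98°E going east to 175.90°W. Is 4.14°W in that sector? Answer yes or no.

No

Band width going east from +167.98° to -175.90°: ((-175.90 − 167.98) mod 360) = 16.12°.
Offset of -4.14° east of the west edge: ((-4.14 − 167.98) mod 360) = 187.88°.
187.88° > 16.12° ⇒ outside.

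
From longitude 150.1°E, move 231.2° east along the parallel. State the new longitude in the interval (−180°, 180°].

Start at +150.1°; shift +231.2° → +381.3°.
+381.3° lies outside (−180°, 180°]; subtract 360° → +21.3°.

21.3°E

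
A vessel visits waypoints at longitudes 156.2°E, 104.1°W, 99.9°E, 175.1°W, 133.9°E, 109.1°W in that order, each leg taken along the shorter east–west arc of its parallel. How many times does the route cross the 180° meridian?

5

Leg 1: +156.2° → -104.1°, shortest Δλ = 99.7° (east) — crosses 180°.
Leg 2: -104.1° → +99.9°, shortest Δλ = -156.0° (west) — crosses 180°.
Leg 3: +99.9° → -175.1°, shortest Δλ = 85.0° (east) — crosses 180°.
Leg 4: -175.1° → +133.9°, shortest Δλ = -51.0° (west) — crosses 180°.
Leg 5: +133.9° → -109.1°, shortest Δλ = 117.0° (east) — crosses 180°.
Total crossings: 5.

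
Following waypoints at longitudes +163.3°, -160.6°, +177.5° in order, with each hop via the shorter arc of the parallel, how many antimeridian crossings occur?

Leg 1: +163.3° → -160.6°, shortest Δλ = 36.1° (east) — crosses 180°.
Leg 2: -160.6° → +177.5°, shortest Δλ = -21.9° (west) — crosses 180°.
Total crossings: 2.

2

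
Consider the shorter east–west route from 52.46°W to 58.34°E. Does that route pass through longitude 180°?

Signed shortest Δλ = ((58.34 − -52.46 + 180) mod 360) − 180 = 110.8°.
Going east by 110.8° from -52.46° reaches +58.34° without touching 180°.

No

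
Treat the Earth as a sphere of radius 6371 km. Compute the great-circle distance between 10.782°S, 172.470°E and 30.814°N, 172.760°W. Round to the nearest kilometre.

4887 km

Δλ = -172.760 − 172.470 = -345.230°; wrapped into (−180°, 180°]: 14.770°.
Δφ = 30.814 − -10.782 = 41.596°.
a = sin²(Δφ/2) + cos φ₁ · cos φ₂ · sin²(Δλ/2) = 0.140017.
c = 2·atan2(√a, √(1−a)) = 0.76704 rad → d = 6371·c ≈ 4886.82 km.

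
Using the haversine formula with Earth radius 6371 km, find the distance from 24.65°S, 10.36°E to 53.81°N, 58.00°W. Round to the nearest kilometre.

Δλ = -58.00 − 10.36 = -68.36°.
Δφ = 53.81 − -24.65 = 78.46°.
a = sin²(Δφ/2) + cos φ₁ · cos φ₂ · sin²(Δλ/2) = 0.569350.
c = 2·atan2(√a, √(1−a)) = 1.70995 rad → d = 6371·c ≈ 10894.06 km.

10894 km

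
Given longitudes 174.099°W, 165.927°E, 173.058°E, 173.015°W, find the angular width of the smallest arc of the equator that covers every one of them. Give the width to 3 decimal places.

21.058°

Sort the longitudes: -174.099°, -173.015°, +165.927°, +173.058°.
Eastward gaps between consecutive values (wrapping around): 1.084°, 338.942°, 7.131°, 12.843°.
Largest gap = 338.942° ⇒ minimal covering band is its complement: 360° − 338.942° = 21.058°.
Band runs from +165.927° eastward to -173.015°, crossing the antimeridian.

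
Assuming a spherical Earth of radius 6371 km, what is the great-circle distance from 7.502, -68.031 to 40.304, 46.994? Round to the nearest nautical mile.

Δλ = 46.994 − -68.031 = 115.025°.
Δφ = 40.304 − 7.502 = 32.802°.
a = sin²(Δφ/2) + cos φ₁ · cos φ₂ · sin²(Δλ/2) = 0.617693.
c = 2·atan2(√a, √(1−a)) = 1.80841 rad → d = 6371·c ≈ 11521.40 km ≈ 6221.06 nmi.

6221 nmi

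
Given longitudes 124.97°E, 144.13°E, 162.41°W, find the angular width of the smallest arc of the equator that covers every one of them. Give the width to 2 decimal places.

72.62°

Sort the longitudes: -162.41°, +124.97°, +144.13°.
Eastward gaps between consecutive values (wrapping around): 287.38°, 19.16°, 53.46°.
Largest gap = 287.38° ⇒ minimal covering band is its complement: 360° − 287.38° = 72.62°.
Band runs from +124.97° eastward to -162.41°, crossing the antimeridian.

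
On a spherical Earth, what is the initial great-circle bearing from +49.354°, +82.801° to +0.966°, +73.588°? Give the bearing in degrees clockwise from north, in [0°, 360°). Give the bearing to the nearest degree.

Δλ = 73.588 − 82.801 = -9.213°.
θ = atan2( sin Δλ · cos φ₂ , cos φ₁ · sin φ₂ − sin φ₁ · cos φ₂ · cos Δλ )
  = atan2(-0.16008, -0.73787) = -167.759° → normalised to [0°, 360°): 192.241°.

192°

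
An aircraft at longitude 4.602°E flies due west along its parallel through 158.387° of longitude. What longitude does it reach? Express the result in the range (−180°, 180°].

Start at +4.602°; shift −158.387° → -153.785°.
-153.785° already lies in (−180°, 180°].

153.785°W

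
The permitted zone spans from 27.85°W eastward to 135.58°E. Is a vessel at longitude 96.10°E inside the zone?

Band width going east from -27.85° to +135.58°: ((135.58 − -27.85) mod 360) = 163.43°.
Offset of +96.10° east of the west edge: ((96.10 − -27.85) mod 360) = 123.95°.
123.95° ≤ 163.43° ⇒ inside.

Yes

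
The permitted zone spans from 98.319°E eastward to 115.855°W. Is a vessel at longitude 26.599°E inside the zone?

No

Band width going east from +98.319° to -115.855°: ((-115.855 − 98.319) mod 360) = 145.826°.
Offset of +26.599° east of the west edge: ((26.599 − 98.319) mod 360) = 288.280°.
288.280° > 145.826° ⇒ outside.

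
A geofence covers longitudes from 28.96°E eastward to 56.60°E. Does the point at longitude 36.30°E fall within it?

Yes

Band width going east from +28.96° to +56.60°: ((56.60 − 28.96) mod 360) = 27.64°.
Offset of +36.30° east of the west edge: ((36.30 − 28.96) mod 360) = 7.34°.
7.34° ≤ 27.64° ⇒ inside.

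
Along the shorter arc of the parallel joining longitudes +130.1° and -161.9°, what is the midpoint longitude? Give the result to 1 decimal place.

Signed shortest Δλ from +130.1° to -161.9° is +68.0°.
Midpoint longitude = +130.1° + (+68.0°)/2 = +130.1° + 34.0° = +164.1°.
(The naïve average (+130.1 + -161.9)/2 = -15.9° is on the wrong side of the globe.)

+164.1°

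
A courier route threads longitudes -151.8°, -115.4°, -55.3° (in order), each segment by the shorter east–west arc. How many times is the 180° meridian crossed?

0

Leg 1: -151.8° → -115.4°, shortest Δλ = 36.4° (east) — does not cross 180°.
Leg 2: -115.4° → -55.3°, shortest Δλ = 60.1° (east) — does not cross 180°.
Total crossings: 0.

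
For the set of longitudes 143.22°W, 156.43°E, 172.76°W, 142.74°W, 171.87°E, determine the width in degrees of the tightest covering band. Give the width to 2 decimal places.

60.83°

Sort the longitudes: -172.76°, -143.22°, -142.74°, +156.43°, +171.87°.
Eastward gaps between consecutive values (wrapping around): 29.54°, 0.48°, 299.17°, 15.44°, 15.37°.
Largest gap = 299.17° ⇒ minimal covering band is its complement: 360° − 299.17° = 60.83°.
Band runs from +156.43° eastward to -142.74°, crossing the antimeridian.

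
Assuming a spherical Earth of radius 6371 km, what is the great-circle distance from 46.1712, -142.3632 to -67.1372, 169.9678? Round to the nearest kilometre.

13223 km

Δλ = 169.9678 − -142.3632 = 312.3310°; wrapped into (−180°, 180°]: -47.6690°.
Δφ = -67.1372 − 46.1712 = -113.3084°.
a = sin²(Δφ/2) + cos φ₁ · cos φ₂ · sin²(Δλ/2) = 0.741775.
c = 2·atan2(√a, √(1−a)) = 2.07550 rad → d = 6371·c ≈ 13223.03 km.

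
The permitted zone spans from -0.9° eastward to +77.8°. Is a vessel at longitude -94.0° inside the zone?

Band width going east from -0.9° to +77.8°: ((77.8 − -0.9) mod 360) = 78.7°.
Offset of -94.0° east of the west edge: ((-94.0 − -0.9) mod 360) = 266.9°.
266.9° > 78.7° ⇒ outside.

No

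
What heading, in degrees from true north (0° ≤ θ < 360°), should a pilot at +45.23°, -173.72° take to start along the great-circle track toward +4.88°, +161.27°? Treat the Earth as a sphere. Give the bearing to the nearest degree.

216°

Δλ = 161.27 − -173.72 = 334.99°; wrapped into (−180°, 180°]: -25.01°.
θ = atan2( sin Δλ · cos φ₂ , cos φ₁ · sin φ₂ − sin φ₁ · cos φ₂ · cos Δλ )
  = atan2(-0.42124, -0.58113) = -144.063° → normalised to [0°, 360°): 215.937°.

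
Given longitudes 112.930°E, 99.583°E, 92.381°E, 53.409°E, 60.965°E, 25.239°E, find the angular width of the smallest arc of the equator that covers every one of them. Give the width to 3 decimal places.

87.691°

Sort the longitudes: +25.239°, +53.409°, +60.965°, +92.381°, +99.583°, +112.930°.
Eastward gaps between consecutive values (wrapping around): 28.170°, 7.556°, 31.416°, 7.202°, 13.347°, 272.309°.
Largest gap = 272.309° ⇒ minimal covering band is its complement: 360° − 272.309° = 87.691°.
Band runs from +25.239° eastward to +112.930°.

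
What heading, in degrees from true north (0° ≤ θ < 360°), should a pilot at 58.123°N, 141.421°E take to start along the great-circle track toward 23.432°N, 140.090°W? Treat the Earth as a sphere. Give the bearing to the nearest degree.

87°

Δλ = -140.090 − 141.421 = -281.511°; wrapped into (−180°, 180°]: 78.489°.
θ = atan2( sin Δλ · cos φ₂ , cos φ₁ · sin φ₂ − sin φ₁ · cos φ₂ · cos Δλ )
  = atan2(0.89908, 0.05452) = 86.530° → normalised to [0°, 360°): 86.530°.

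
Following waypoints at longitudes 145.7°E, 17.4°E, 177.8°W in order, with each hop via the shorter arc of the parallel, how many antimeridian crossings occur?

Leg 1: +145.7° → +17.4°, shortest Δλ = -128.3° (west) — does not cross 180°.
Leg 2: +17.4° → -177.8°, shortest Δλ = 164.8° (east) — crosses 180°.
Total crossings: 1.

1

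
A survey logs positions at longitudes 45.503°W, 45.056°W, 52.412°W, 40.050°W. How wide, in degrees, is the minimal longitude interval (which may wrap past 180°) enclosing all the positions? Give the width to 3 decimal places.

12.362°

Sort the longitudes: -52.412°, -45.503°, -45.056°, -40.050°.
Eastward gaps between consecutive values (wrapping around): 6.909°, 0.447°, 5.006°, 347.638°.
Largest gap = 347.638° ⇒ minimal covering band is its complement: 360° − 347.638° = 12.362°.
Band runs from -52.412° eastward to -40.050°.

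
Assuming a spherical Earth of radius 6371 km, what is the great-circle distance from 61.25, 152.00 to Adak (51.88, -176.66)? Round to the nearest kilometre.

Δλ = -176.66 − 152.00 = -328.66°; wrapped into (−180°, 180°]: 31.34°.
Δφ = 51.88 − 61.25 = -9.37°.
a = sin²(Δφ/2) + cos φ₁ · cos φ₂ · sin²(Δλ/2) = 0.028332.
c = 2·atan2(√a, √(1−a)) = 0.33825 rad → d = 6371·c ≈ 2155.01 km.

2155 km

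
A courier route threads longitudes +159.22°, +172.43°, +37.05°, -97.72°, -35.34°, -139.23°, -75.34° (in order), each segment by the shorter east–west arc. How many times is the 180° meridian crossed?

Leg 1: +159.22° → +172.43°, shortest Δλ = 13.21° (east) — does not cross 180°.
Leg 2: +172.43° → +37.05°, shortest Δλ = -135.38° (west) — does not cross 180°.
Leg 3: +37.05° → -97.72°, shortest Δλ = -134.77° (west) — does not cross 180°.
Leg 4: -97.72° → -35.34°, shortest Δλ = 62.38° (east) — does not cross 180°.
Leg 5: -35.34° → -139.23°, shortest Δλ = -103.89° (west) — does not cross 180°.
Leg 6: -139.23° → -75.34°, shortest Δλ = 63.89° (east) — does not cross 180°.
Total crossings: 0.

0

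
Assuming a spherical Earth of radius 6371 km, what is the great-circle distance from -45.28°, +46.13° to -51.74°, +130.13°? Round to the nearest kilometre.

5880 km

Δλ = 130.13 − 46.13 = 84.00°.
Δφ = -51.74 − -45.28 = -6.46°.
a = sin²(Δφ/2) + cos φ₁ · cos φ₂ · sin²(Δλ/2) = 0.198261.
c = 2·atan2(√a, √(1−a)) = 0.92294 rad → d = 6371·c ≈ 5880.05 km.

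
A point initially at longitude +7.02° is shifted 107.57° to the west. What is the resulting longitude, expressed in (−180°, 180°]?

-100.55°

Start at +7.02°; shift −107.57° → -100.55°.
-100.55° already lies in (−180°, 180°].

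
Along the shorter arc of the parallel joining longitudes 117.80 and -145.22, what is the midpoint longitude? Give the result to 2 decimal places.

+166.29°

Signed shortest Δλ from +117.80° to -145.22° is +96.98°.
Midpoint longitude = +117.80° + (+96.98°)/2 = +117.80° + 48.49° = +166.29°.
(The naïve average (+117.80 + -145.22)/2 = -13.71° is on the wrong side of the globe.)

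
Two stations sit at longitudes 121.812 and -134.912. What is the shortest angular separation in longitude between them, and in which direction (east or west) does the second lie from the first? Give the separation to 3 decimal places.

Raw difference: -134.912 − 121.812 = -256.724°.
Normalise into (−180°, 180°]: -256.724° + 360° = 103.276°.
Positive ⇒ the second point lies to the east; separation 103.276°.

103.276° east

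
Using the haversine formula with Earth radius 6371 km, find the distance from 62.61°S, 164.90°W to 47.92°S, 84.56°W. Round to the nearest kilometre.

4971 km

Δλ = -84.56 − -164.90 = 80.34°.
Δφ = -47.92 − -62.61 = 14.69°.
a = sin²(Δφ/2) + cos φ₁ · cos φ₂ · sin²(Δλ/2) = 0.144630.
c = 2·atan2(√a, √(1−a)) = 0.78025 rad → d = 6371·c ≈ 4970.96 km.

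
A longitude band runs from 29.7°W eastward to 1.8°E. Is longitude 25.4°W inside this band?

Yes

Band width going east from -29.7° to +1.8°: ((1.8 − -29.7) mod 360) = 31.5°.
Offset of -25.4° east of the west edge: ((-25.4 − -29.7) mod 360) = 4.3°.
4.3° ≤ 31.5° ⇒ inside.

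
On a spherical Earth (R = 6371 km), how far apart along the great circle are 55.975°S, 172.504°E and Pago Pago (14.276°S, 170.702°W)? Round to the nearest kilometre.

4854 km

Δλ = -170.702 − 172.504 = -343.206°; wrapped into (−180°, 180°]: 16.794°.
Δφ = -14.276 − -55.975 = 41.699°.
a = sin²(Δφ/2) + cos φ₁ · cos φ₂ · sin²(Δλ/2) = 0.138239.
c = 2·atan2(√a, √(1−a)) = 0.76191 rad → d = 6371·c ≈ 4854.10 km.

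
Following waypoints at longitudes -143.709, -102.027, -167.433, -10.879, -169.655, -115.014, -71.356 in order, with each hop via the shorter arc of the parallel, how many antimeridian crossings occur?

Leg 1: -143.709° → -102.027°, shortest Δλ = 41.682° (east) — does not cross 180°.
Leg 2: -102.027° → -167.433°, shortest Δλ = -65.406° (west) — does not cross 180°.
Leg 3: -167.433° → -10.879°, shortest Δλ = 156.554° (east) — does not cross 180°.
Leg 4: -10.879° → -169.655°, shortest Δλ = -158.776° (west) — does not cross 180°.
Leg 5: -169.655° → -115.014°, shortest Δλ = 54.641° (east) — does not cross 180°.
Leg 6: -115.014° → -71.356°, shortest Δλ = 43.658° (east) — does not cross 180°.
Total crossings: 0.

0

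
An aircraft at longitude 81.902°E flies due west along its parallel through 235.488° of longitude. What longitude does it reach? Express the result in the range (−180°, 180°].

Start at +81.902°; shift −235.488° → -153.586°.
-153.586° already lies in (−180°, 180°].

153.586°W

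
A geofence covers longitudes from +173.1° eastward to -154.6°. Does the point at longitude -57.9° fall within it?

Band width going east from +173.1° to -154.6°: ((-154.6 − 173.1) mod 360) = 32.3°.
Offset of -57.9° east of the west edge: ((-57.9 − 173.1) mod 360) = 129.0°.
129.0° > 32.3° ⇒ outside.

No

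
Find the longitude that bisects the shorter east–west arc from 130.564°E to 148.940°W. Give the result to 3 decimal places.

Signed shortest Δλ from +130.564° to -148.940° is +80.496°.
Midpoint longitude = +130.564° + (+80.496°)/2 = +130.564° + 40.248° = +170.812°.
(The naïve average (+130.564 + -148.940)/2 = -9.188° is on the wrong side of the globe.)

170.812°E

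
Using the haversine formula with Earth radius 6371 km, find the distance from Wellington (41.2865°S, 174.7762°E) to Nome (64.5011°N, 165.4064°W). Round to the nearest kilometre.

Δλ = -165.4064 − 174.7762 = -340.1826°; wrapped into (−180°, 180°]: 19.8174°.
Δφ = 64.5011 − -41.2865 = 105.7876°.
a = sin²(Δφ/2) + cos φ₁ · cos φ₂ · sin²(Δλ/2) = 0.645615.
c = 2·atan2(√a, √(1−a)) = 1.86631 rad → d = 6371·c ≈ 11890.25 km.

11890 km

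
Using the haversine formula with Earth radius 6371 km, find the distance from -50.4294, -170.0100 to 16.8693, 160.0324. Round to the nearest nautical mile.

Δλ = 160.0324 − -170.0100 = 330.0424°; wrapped into (−180°, 180°]: -29.9576°.
Δφ = 16.8693 − -50.4294 = 67.2987°.
a = sin²(Δφ/2) + cos φ₁ · cos φ₂ · sin²(Δλ/2) = 0.347760.
c = 2·atan2(√a, √(1−a)) = 1.26140 rad → d = 6371·c ≈ 8036.41 km ≈ 4339.31 nmi.

4339 nmi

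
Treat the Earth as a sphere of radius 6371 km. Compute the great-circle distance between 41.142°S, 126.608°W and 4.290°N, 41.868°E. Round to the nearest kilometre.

15759 km

Δλ = 41.868 − -126.608 = 168.476°.
Δφ = 4.290 − -41.142 = 45.432°.
a = sin²(Δφ/2) + cos φ₁ · cos φ₂ · sin²(Δλ/2) = 0.892524.
c = 2·atan2(√a, √(1−a)) = 2.47357 rad → d = 6371·c ≈ 15759.12 km.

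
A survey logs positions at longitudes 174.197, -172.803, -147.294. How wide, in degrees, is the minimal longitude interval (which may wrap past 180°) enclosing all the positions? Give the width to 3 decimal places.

Sort the longitudes: -172.803°, -147.294°, +174.197°.
Eastward gaps between consecutive values (wrapping around): 25.509°, 321.491°, 13.000°.
Largest gap = 321.491° ⇒ minimal covering band is its complement: 360° − 321.491° = 38.509°.
Band runs from +174.197° eastward to -147.294°, crossing the antimeridian.

38.509°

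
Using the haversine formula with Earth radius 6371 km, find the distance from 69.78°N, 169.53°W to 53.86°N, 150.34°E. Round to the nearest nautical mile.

1440 nmi

Δλ = 150.34 − -169.53 = 319.87°; wrapped into (−180°, 180°]: -40.13°.
Δφ = 53.86 − 69.78 = -15.92°.
a = sin²(Δφ/2) + cos φ₁ · cos φ₂ · sin²(Δλ/2) = 0.043170.
c = 2·atan2(√a, √(1−a)) = 0.41860 rad → d = 6371·c ≈ 2666.89 km ≈ 1440.01 nmi.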